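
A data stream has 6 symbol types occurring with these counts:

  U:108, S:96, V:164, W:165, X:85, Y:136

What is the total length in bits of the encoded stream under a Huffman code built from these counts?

Merge the two smallest weights repeatedly:
X(85) + S(96) → 181
U(108) + Y(136) → 244
V(164) + W(165) → 329
181 + 244 → 425
329 + 425 → 754
Total encoded bits = sum of merged weights = 181 + 244 + 329 + 425 + 754 = 1933.

1933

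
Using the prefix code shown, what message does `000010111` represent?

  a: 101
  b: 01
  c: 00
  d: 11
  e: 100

ccad

Read left to right; each codeword is recognised as soon as it completes (prefix code):
  00→c | 00→c | 101→a | 11→d
Decoded message: ccad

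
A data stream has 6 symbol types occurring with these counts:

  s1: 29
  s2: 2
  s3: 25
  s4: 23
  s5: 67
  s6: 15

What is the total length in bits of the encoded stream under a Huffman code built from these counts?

Build the Huffman tree bottom-up:
s2(2) + s6(15) → 17
17 + s4(23) → 40
s3(25) + s1(29) → 54
40 + 54 → 94
s5(67) + 94 → 161
Each symbol's bit-cost is frequency × depth; summing gives 366 bits (equivalently 17 + 40 + 54 + 94 + 161).

366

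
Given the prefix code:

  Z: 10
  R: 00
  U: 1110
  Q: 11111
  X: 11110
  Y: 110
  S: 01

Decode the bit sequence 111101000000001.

XZRRRS

Read left to right; each codeword is recognised as soon as it completes (prefix code):
  11110→X | 10→Z | 00→R | 00→R | 00→R | 01→S
Decoded message: XZRRRS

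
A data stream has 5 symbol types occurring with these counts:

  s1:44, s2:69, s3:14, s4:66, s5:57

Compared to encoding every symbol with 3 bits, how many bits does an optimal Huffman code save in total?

Fixed-length: 3 bits × 250 symbols = 750 bits.
Huffman merges:
merge s3(14) and s1(44): 58
merge s5(57) and 58: 115
merge s4(66) and s2(69): 135
merge 115 and 135: 250
Huffman total = 58 + 115 + 135 + 250 = 558 bits.
Saving = 750 − 558 = 192 bits.

192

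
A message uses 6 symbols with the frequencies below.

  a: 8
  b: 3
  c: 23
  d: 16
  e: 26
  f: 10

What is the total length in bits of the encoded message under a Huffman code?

Build the Huffman tree bottom-up:
b(3) + a(8) → 11
f(10) + 11 → 21
d(16) + 21 → 37
c(23) + e(26) → 49
37 + 49 → 86
Each symbol's bit-cost is frequency × depth; summing gives 204 bits (equivalently 11 + 21 + 37 + 49 + 86).

204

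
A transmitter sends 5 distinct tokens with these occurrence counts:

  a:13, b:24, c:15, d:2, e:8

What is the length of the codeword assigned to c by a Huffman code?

Repeatedly merge the two smallest:
d(2) + e(8) → 10
10 + a(13) → 23
c(15) + 23 → 38
b(24) + 38 → 62
The subtree containing c is merged 2 times, so code length = 2.

2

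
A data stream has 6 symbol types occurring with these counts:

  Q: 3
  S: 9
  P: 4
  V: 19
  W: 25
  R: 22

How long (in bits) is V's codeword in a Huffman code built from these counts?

Build the tree from the bottom:
merge Q(3) and P(4): 7
merge 7 and S(9): 16
merge 16 and V(19): 35
merge R(22) and W(25): 47
merge 35 and 47: 82
V's leaf is at depth 2, giving a 2-bit codeword.

2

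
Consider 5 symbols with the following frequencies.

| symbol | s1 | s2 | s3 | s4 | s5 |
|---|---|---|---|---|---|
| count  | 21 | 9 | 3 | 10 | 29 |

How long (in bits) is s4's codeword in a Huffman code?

3

Repeatedly merge the two smallest:
combine s3(3), s2(9) → 12
combine s4(10), 12 → 22
combine s1(21), 22 → 43
combine s5(29), 43 → 72
s4 sits 3 levels below the root, so its codeword is 3 bits.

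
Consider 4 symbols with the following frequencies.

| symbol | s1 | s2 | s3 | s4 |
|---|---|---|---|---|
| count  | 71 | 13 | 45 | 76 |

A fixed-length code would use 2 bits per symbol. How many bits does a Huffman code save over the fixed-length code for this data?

Fixed-length: 2 bits × 205 symbols = 410 bits.
Huffman merges:
s2(13) + s3(45) → 58
58 + s1(71) → 129
s4(76) + 129 → 205
Huffman total = 58 + 129 + 205 = 392 bits.
Saving = 410 − 392 = 18 bits.

18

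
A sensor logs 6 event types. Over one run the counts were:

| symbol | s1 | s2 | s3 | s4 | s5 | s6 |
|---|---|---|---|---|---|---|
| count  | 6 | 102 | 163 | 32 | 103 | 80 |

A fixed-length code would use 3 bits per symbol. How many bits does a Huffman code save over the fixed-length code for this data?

330

Fixed-length: 3 bits × 486 symbols = 1458 bits.
Huffman merges:
combine s1(6), s4(32) → 38
combine 38, s6(80) → 118
combine s2(102), s5(103) → 205
combine 118, s3(163) → 281
combine 205, 281 → 486
Huffman total = 38 + 118 + 205 + 281 + 486 = 1128 bits.
Saving = 1458 − 1128 = 330 bits.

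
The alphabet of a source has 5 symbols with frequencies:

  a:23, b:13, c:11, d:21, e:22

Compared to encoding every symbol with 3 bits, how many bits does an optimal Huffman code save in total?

66

Fixed-length: 3 bits × 90 symbols = 270 bits.
Huffman merges:
merge c(11) and b(13): 24
merge d(21) and e(22): 43
merge a(23) and 24: 47
merge 43 and 47: 90
Huffman total = 24 + 43 + 47 + 90 = 204 bits.
Saving = 270 − 204 = 66 bits.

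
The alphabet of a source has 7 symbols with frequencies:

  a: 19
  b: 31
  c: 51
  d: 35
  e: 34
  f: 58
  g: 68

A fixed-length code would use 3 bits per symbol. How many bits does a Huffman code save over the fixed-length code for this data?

76

Fixed-length: 3 bits × 296 symbols = 888 bits.
Huffman merges:
a(19) + b(31) → 50
e(34) + d(35) → 69
50 + c(51) → 101
f(58) + g(68) → 126
69 + 101 → 170
126 + 170 → 296
Huffman total = 50 + 69 + 101 + 126 + 170 + 296 = 812 bits.
Saving = 888 − 812 = 76 bits.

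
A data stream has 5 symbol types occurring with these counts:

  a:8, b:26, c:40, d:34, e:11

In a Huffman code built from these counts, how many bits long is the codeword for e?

3

Repeatedly merge the two smallest:
merge a(8) and e(11): 19
merge 19 and b(26): 45
merge d(34) and c(40): 74
merge 45 and 74: 119
e's leaf is at depth 3, giving a 3-bit codeword.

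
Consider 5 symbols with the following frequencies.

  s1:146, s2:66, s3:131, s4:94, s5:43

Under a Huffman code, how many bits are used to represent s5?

3

Build the tree from the bottom:
combine s5(43), s2(66) → 109
combine s4(94), 109 → 203
combine s3(131), s1(146) → 277
combine 203, 277 → 480
s5 sits 3 levels below the root, so its codeword is 3 bits.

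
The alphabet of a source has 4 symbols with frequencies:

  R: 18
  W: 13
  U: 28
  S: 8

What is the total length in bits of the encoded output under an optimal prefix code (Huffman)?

127

Build the Huffman tree bottom-up:
combine S(8), W(13) → 21
combine R(18), 21 → 39
combine U(28), 39 → 67
The encoded length is the sum of every internal node's weight: 21 + 39 + 67 = 127 bits.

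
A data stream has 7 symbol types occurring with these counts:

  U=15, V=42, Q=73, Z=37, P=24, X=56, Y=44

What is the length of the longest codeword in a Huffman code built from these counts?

4

Merge the two lowest-weight nodes at each step:
merge U(15) and P(24): 39
merge Z(37) and 39: 76
merge V(42) and Y(44): 86
merge X(56) and Q(73): 129
merge 76 and 86: 162
merge 129 and 162: 291
The rarest symbols sit at the bottom; the longest codeword is 4 bits.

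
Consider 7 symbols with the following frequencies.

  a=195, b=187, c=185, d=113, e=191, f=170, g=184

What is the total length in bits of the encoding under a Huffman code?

3480

Greedily combine the two least-frequent nodes:
combine d(113), f(170) → 283
combine g(184), c(185) → 369
combine b(187), e(191) → 378
combine a(195), 283 → 478
combine 369, 378 → 747
combine 478, 747 → 1225
Each symbol's bit-cost is frequency × depth; summing gives 3480 bits (equivalently 283 + 369 + 378 + 478 + 747 + 1225).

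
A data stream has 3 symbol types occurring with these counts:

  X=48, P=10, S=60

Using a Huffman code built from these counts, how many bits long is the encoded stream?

Merge the two smallest weights repeatedly:
P(10) + X(48) → 58
58 + S(60) → 118
The encoded length is the sum of every internal node's weight: 58 + 118 = 176 bits.

176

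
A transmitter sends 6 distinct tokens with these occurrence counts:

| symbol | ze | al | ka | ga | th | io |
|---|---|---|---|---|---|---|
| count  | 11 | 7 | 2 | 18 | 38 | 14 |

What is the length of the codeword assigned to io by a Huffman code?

Build the tree from the bottom:
ka(2) + al(7) → 9
9 + ze(11) → 20
io(14) + ga(18) → 32
20 + 32 → 52
th(38) + 52 → 90
The subtree containing io is merged 3 times, so code length = 3.

3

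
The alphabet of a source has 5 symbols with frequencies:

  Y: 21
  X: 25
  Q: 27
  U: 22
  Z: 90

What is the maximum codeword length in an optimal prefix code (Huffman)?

3

Merge the two lowest-weight nodes at each step:
merge Y(21) and U(22): 43
merge X(25) and Q(27): 52
merge 43 and 52: 95
merge Z(90) and 95: 185
Maximum depth reached is 3.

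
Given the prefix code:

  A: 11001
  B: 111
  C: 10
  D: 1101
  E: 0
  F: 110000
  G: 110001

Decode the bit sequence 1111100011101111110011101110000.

BGDBADF

Read left to right; each codeword is recognised as soon as it completes (prefix code):
  111→B | 110001→G | 1101→D | 111→B | 11001→A | 1101→D | 110000→F
Decoded message: BGDBADF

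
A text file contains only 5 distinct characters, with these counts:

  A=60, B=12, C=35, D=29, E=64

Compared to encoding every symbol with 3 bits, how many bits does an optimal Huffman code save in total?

159

Fixed-length: 3 bits × 200 symbols = 600 bits.
Huffman merges:
merge B(12) and D(29): 41
merge C(35) and 41: 76
merge A(60) and E(64): 124
merge 76 and 124: 200
Huffman total = 41 + 76 + 124 + 200 = 441 bits.
Saving = 600 − 441 = 159 bits.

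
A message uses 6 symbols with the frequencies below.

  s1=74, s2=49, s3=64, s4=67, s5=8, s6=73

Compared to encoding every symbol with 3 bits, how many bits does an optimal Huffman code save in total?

Fixed-length: 3 bits × 335 symbols = 1005 bits.
Huffman merges:
merge s5(8) and s2(49): 57
merge 57 and s3(64): 121
merge s4(67) and s6(73): 140
merge s1(74) and 121: 195
merge 140 and 195: 335
Huffman total = 57 + 121 + 140 + 195 + 335 = 848 bits.
Saving = 1005 − 848 = 157 bits.

157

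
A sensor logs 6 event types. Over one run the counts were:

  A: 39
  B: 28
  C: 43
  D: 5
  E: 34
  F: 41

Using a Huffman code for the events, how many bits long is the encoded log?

Greedily combine the two least-frequent nodes:
D(5) + B(28) → 33
33 + E(34) → 67
A(39) + F(41) → 80
C(43) + 67 → 110
80 + 110 → 190
Total encoded bits = sum of merged weights = 33 + 67 + 80 + 110 + 190 = 480.

480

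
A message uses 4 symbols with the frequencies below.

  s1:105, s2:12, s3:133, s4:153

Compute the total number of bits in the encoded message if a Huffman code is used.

770

Merge the two smallest weights repeatedly:
merge s2(12) and s1(105): 117
merge 117 and s3(133): 250
merge s4(153) and 250: 403
Each symbol's bit-cost is frequency × depth; summing gives 770 bits (equivalently 117 + 250 + 403).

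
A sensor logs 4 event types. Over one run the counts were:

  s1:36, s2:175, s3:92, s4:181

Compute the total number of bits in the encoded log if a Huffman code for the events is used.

915

Build the Huffman tree bottom-up:
merge s1(36) and s3(92): 128
merge 128 and s2(175): 303
merge s4(181) and 303: 484
Each symbol's bit-cost is frequency × depth; summing gives 915 bits (equivalently 128 + 303 + 484).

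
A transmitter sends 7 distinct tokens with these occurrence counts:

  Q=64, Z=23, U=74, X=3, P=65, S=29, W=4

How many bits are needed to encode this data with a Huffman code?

Build the Huffman tree bottom-up:
X(3) + W(4) → 7
7 + Z(23) → 30
S(29) + 30 → 59
59 + Q(64) → 123
P(65) + U(74) → 139
123 + 139 → 262
Each symbol's bit-cost is frequency × depth; summing gives 620 bits (equivalently 7 + 30 + 59 + 123 + 139 + 262).

620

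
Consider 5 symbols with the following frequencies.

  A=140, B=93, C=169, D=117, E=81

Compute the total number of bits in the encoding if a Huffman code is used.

Build the Huffman tree bottom-up:
E(81) + B(93) → 174
D(117) + A(140) → 257
C(169) + 174 → 343
257 + 343 → 600
The encoded length is the sum of every internal node's weight: 174 + 257 + 343 + 600 = 1374 bits.

1374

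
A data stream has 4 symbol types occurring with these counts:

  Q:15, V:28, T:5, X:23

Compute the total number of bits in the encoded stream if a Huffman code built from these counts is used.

Merge the two smallest weights repeatedly:
combine T(5), Q(15) → 20
combine 20, X(23) → 43
combine V(28), 43 → 71
The encoded length is the sum of every internal node's weight: 20 + 43 + 71 = 134 bits.

134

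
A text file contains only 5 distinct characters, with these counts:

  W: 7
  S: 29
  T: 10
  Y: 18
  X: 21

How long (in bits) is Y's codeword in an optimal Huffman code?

2

Build the tree from the bottom:
W(7) + T(10) → 17
17 + Y(18) → 35
X(21) + S(29) → 50
35 + 50 → 85
Y's leaf is at depth 2, giving a 2-bit codeword.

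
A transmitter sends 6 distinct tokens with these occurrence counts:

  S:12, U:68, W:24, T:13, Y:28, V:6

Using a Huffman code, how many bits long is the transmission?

335

Build the Huffman tree bottom-up:
V(6) + S(12) → 18
T(13) + 18 → 31
W(24) + Y(28) → 52
31 + 52 → 83
U(68) + 83 → 151
Each symbol's bit-cost is frequency × depth; summing gives 335 bits (equivalently 18 + 31 + 52 + 83 + 151).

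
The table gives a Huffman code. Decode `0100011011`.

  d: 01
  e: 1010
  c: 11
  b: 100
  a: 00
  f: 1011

Read left to right; each codeword is recognised as soon as it completes (prefix code):
  01→d | 00→a | 01→d | 1011→f
Decoded message: dadf

dadf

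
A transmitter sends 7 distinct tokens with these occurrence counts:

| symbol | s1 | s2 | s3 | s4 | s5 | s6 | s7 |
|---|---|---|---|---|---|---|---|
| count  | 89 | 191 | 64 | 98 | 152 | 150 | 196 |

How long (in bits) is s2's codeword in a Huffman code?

2

Huffman merges, smallest pair first:
merge s3(64) and s1(89): 153
merge s4(98) and s6(150): 248
merge s5(152) and 153: 305
merge s2(191) and s7(196): 387
merge 248 and 305: 553
merge 387 and 553: 940
s2's leaf is at depth 2, giving a 2-bit codeword.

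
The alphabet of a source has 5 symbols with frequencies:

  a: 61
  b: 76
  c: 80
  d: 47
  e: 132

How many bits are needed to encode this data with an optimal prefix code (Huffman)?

900

Merge the two smallest weights repeatedly:
combine d(47), a(61) → 108
combine b(76), c(80) → 156
combine 108, e(132) → 240
combine 156, 240 → 396
The encoded length is the sum of every internal node's weight: 108 + 156 + 240 + 396 = 900 bits.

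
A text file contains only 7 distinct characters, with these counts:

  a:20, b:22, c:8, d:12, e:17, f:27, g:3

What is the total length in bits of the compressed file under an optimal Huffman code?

289

Merge the two smallest weights repeatedly:
g(3) + c(8) → 11
11 + d(12) → 23
e(17) + a(20) → 37
b(22) + 23 → 45
f(27) + 37 → 64
45 + 64 → 109
Each symbol's bit-cost is frequency × depth; summing gives 289 bits (equivalently 11 + 23 + 37 + 45 + 64 + 109).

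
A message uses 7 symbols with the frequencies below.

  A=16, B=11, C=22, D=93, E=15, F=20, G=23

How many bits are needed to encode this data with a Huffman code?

476

Merge the two smallest weights repeatedly:
merge B(11) and E(15): 26
merge A(16) and F(20): 36
merge C(22) and G(23): 45
merge 26 and 36: 62
merge 45 and 62: 107
merge D(93) and 107: 200
The encoded length is the sum of every internal node's weight: 26 + 36 + 45 + 62 + 107 + 200 = 476 bits.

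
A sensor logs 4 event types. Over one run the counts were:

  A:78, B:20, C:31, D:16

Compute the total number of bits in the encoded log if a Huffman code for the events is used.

Greedily combine the two least-frequent nodes:
merge D(16) and B(20): 36
merge C(31) and 36: 67
merge 67 and A(78): 145
The encoded length is the sum of every internal node's weight: 36 + 67 + 145 = 248 bits.

248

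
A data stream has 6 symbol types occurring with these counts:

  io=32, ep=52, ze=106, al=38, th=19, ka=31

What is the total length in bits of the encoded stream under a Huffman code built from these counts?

Greedily combine the two least-frequent nodes:
combine th(19), ka(31) → 50
combine io(32), al(38) → 70
combine 50, ep(52) → 102
combine 70, 102 → 172
combine ze(106), 172 → 278
Total encoded bits = sum of merged weights = 50 + 70 + 102 + 172 + 278 = 672.

672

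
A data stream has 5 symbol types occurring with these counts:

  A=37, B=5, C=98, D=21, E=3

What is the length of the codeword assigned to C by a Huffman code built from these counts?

Repeatedly merge the two smallest:
merge E(3) and B(5): 8
merge 8 and D(21): 29
merge 29 and A(37): 66
merge 66 and C(98): 164
C is a child of the root — depth 1, so its codeword is a single bit.

1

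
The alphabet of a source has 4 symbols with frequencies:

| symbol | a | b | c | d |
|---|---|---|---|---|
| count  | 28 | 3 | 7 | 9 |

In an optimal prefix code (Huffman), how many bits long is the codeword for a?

Build the tree from the bottom:
combine b(3), c(7) → 10
combine d(9), 10 → 19
combine 19, a(28) → 47
a is merged only at the final step, so code length = 1.

1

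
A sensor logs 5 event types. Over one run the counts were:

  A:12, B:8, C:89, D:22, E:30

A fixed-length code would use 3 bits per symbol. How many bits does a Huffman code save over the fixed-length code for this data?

188

Fixed-length: 3 bits × 161 symbols = 483 bits.
Huffman merges:
combine B(8), A(12) → 20
combine 20, D(22) → 42
combine E(30), 42 → 72
combine 72, C(89) → 161
Huffman total = 20 + 42 + 72 + 161 = 295 bits.
Saving = 483 − 295 = 188 bits.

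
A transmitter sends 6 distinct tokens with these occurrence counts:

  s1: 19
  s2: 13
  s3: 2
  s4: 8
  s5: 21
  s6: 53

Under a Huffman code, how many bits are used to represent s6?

1

Repeatedly merge the two smallest:
s3(2) + s4(8) → 10
10 + s2(13) → 23
s1(19) + s5(21) → 40
23 + 40 → 63
s6(53) + 63 → 116
s6 is a child of the root — depth 1, so its codeword is a single bit.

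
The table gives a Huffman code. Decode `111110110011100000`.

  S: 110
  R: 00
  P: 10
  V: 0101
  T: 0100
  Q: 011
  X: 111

Read left to right; each codeword is recognised as soon as it completes (prefix code):
  111→X | 110→S | 110→S | 011→Q | 10→P | 00→R | 00→R
Decoded message: XSSQPRR

XSSQPRR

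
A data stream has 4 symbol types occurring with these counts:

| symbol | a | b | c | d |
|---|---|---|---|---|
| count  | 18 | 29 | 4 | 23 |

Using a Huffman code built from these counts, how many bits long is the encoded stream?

Greedily combine the two least-frequent nodes:
c(4) + a(18) → 22
22 + d(23) → 45
b(29) + 45 → 74
Total encoded bits = sum of merged weights = 22 + 45 + 74 = 141.

141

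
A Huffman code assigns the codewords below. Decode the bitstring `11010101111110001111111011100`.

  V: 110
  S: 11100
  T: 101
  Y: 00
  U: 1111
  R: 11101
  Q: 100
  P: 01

Read left to right; each codeword is recognised as soon as it completes (prefix code):
  110→V | 101→T | 01→P | 1111→U | 100→Q | 01→P | 1111→U | 110→V | 11100→S
Decoded message: VTPUQPUVS

VTPUQPUVS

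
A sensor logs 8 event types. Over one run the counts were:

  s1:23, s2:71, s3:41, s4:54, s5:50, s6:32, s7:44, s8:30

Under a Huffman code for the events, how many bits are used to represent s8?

Build the tree from the bottom:
combine s1(23), s8(30) → 53
combine s6(32), s3(41) → 73
combine s7(44), s5(50) → 94
combine 53, s4(54) → 107
combine s2(71), 73 → 144
combine 94, 107 → 201
combine 144, 201 → 345
s8 sits 4 levels below the root, so its codeword is 4 bits.

4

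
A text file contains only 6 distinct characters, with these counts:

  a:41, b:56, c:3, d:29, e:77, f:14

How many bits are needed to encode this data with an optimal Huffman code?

503

Merge the two smallest weights repeatedly:
merge c(3) and f(14): 17
merge 17 and d(29): 46
merge a(41) and 46: 87
merge b(56) and e(77): 133
merge 87 and 133: 220
The encoded length is the sum of every internal node's weight: 17 + 46 + 87 + 133 + 220 = 503 bits.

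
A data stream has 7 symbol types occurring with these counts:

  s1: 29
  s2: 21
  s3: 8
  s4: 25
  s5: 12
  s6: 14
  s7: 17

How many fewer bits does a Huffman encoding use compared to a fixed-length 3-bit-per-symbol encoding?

Fixed-length: 3 bits × 126 symbols = 378 bits.
Huffman merges:
combine s3(8), s5(12) → 20
combine s6(14), s7(17) → 31
combine 20, s2(21) → 41
combine s4(25), s1(29) → 54
combine 31, 41 → 72
combine 54, 72 → 126
Huffman total = 20 + 31 + 41 + 54 + 72 + 126 = 344 bits.
Saving = 378 − 344 = 34 bits.

34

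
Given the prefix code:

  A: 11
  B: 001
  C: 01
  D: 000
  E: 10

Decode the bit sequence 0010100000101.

Read left to right; each codeword is recognised as soon as it completes (prefix code):
  001→B | 01→C | 000→D | 001→B | 01→C
Decoded message: BCDBC

BCDBC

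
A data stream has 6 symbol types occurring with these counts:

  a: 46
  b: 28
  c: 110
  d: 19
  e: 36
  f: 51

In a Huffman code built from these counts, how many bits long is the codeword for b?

4

Huffman merges, smallest pair first:
merge d(19) and b(28): 47
merge e(36) and a(46): 82
merge 47 and f(51): 98
merge 82 and 98: 180
merge c(110) and 180: 290
b sits 4 levels below the root, so its codeword is 4 bits.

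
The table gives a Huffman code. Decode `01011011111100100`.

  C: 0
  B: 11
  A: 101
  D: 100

CAABBDD

Read left to right; each codeword is recognised as soon as it completes (prefix code):
  0→C | 101→A | 101→A | 11→B | 11→B | 100→D | 100→D
Decoded message: CAABBDD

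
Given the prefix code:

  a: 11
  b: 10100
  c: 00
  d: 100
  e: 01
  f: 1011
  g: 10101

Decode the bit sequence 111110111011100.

aaffd

Read left to right; each codeword is recognised as soon as it completes (prefix code):
  11→a | 11→a | 1011→f | 1011→f | 100→d
Decoded message: aaffd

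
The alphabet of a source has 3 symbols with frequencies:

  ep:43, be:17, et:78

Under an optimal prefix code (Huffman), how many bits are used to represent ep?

Repeatedly merge the two smallest:
combine be(17), ep(43) → 60
combine 60, et(78) → 138
The subtree containing ep is merged 2 times, so code length = 2.

2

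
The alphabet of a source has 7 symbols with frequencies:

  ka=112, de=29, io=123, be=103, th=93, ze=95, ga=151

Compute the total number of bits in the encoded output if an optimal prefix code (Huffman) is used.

Greedily combine the two least-frequent nodes:
combine de(29), th(93) → 122
combine ze(95), be(103) → 198
combine ka(112), 122 → 234
combine io(123), ga(151) → 274
combine 198, 234 → 432
combine 274, 432 → 706
The encoded length is the sum of every internal node's weight: 122 + 198 + 234 + 274 + 432 + 706 = 1966 bits.

1966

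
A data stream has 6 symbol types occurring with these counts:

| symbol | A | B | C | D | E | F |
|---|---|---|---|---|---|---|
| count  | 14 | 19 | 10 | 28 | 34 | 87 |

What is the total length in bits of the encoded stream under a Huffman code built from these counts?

426

Merge the two smallest weights repeatedly:
combine C(10), A(14) → 24
combine B(19), 24 → 43
combine D(28), E(34) → 62
combine 43, 62 → 105
combine F(87), 105 → 192
Each symbol's bit-cost is frequency × depth; summing gives 426 bits (equivalently 24 + 43 + 62 + 105 + 192).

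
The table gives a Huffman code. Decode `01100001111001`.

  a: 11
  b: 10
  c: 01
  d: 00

cbdcabc

Read left to right; each codeword is recognised as soon as it completes (prefix code):
  01→c | 10→b | 00→d | 01→c | 11→a | 10→b | 01→c
Decoded message: cbdcabc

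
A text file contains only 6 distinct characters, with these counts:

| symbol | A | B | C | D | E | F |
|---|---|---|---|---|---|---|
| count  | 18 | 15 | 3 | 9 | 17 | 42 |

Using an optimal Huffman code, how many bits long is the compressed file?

240

Greedily combine the two least-frequent nodes:
merge C(3) and D(9): 12
merge 12 and B(15): 27
merge E(17) and A(18): 35
merge 27 and 35: 62
merge F(42) and 62: 104
Each symbol's bit-cost is frequency × depth; summing gives 240 bits (equivalently 12 + 27 + 35 + 62 + 104).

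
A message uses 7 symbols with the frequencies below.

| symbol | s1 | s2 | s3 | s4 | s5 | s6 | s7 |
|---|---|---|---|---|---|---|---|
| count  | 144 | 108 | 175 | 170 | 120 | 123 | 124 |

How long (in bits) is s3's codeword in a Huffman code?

Build the tree from the bottom:
merge s2(108) and s5(120): 228
merge s6(123) and s7(124): 247
merge s1(144) and s4(170): 314
merge s3(175) and 228: 403
merge 247 and 314: 561
merge 403 and 561: 964
s3's leaf is at depth 2, giving a 2-bit codeword.

2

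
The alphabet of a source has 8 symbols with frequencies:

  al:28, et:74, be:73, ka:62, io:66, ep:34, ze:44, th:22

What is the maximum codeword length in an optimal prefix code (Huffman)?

4

Merge the two lowest-weight nodes at each step:
combine th(22), al(28) → 50
combine ep(34), ze(44) → 78
combine 50, ka(62) → 112
combine io(66), be(73) → 139
combine et(74), 78 → 152
combine 112, 139 → 251
combine 152, 251 → 403
The rarest symbols sit at the bottom; the longest codeword is 4 bits.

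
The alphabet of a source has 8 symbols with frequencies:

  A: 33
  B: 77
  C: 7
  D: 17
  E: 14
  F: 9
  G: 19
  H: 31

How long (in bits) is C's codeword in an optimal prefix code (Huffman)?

5

Build the tree from the bottom:
merge C(7) and F(9): 16
merge E(14) and 16: 30
merge D(17) and G(19): 36
merge 30 and H(31): 61
merge A(33) and 36: 69
merge 61 and 69: 130
merge B(77) and 130: 207
The subtree containing C is merged 5 times, so code length = 5.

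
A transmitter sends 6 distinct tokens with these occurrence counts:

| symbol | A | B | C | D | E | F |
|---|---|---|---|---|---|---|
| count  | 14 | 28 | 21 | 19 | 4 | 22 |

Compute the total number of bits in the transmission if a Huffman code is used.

Greedily combine the two least-frequent nodes:
combine E(4), A(14) → 18
combine 18, D(19) → 37
combine C(21), F(22) → 43
combine B(28), 37 → 65
combine 43, 65 → 108
Total encoded bits = sum of merged weights = 18 + 37 + 43 + 65 + 108 = 271.

271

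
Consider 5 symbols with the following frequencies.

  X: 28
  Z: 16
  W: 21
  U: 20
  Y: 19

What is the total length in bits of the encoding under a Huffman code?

Merge the two smallest weights repeatedly:
merge Z(16) and Y(19): 35
merge U(20) and W(21): 41
merge X(28) and 35: 63
merge 41 and 63: 104
Each symbol's bit-cost is frequency × depth; summing gives 243 bits (equivalently 35 + 41 + 63 + 104).

243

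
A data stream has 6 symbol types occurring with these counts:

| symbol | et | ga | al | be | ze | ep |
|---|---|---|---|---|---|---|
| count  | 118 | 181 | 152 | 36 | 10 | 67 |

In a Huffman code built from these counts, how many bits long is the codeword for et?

Build the tree from the bottom:
combine ze(10), be(36) → 46
combine 46, ep(67) → 113
combine 113, et(118) → 231
combine al(152), ga(181) → 333
combine 231, 333 → 564
et sits 2 levels below the root, so its codeword is 2 bits.

2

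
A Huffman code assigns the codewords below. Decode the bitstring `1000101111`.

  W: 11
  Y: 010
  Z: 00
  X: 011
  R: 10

Read left to right; each codeword is recognised as soon as it completes (prefix code):
  10→R | 00→Z | 10→R | 11→W | 11→W
Decoded message: RZRWW

RZRWW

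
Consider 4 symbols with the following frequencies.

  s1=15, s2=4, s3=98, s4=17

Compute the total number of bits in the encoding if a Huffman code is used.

189

Merge the two smallest weights repeatedly:
s2(4) + s1(15) → 19
s4(17) + 19 → 36
36 + s3(98) → 134
Each symbol's bit-cost is frequency × depth; summing gives 189 bits (equivalently 19 + 36 + 134).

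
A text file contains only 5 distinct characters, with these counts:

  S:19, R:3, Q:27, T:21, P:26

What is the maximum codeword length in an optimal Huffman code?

3

Merge the two lowest-weight nodes at each step:
R(3) + S(19) → 22
T(21) + 22 → 43
P(26) + Q(27) → 53
43 + 53 → 96
The rarest symbols sit at the bottom; the longest codeword is 3 bits.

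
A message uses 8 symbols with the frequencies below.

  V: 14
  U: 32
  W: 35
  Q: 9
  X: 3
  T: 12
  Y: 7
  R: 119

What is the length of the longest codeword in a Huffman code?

Merge the two lowest-weight nodes at each step:
X(3) + Y(7) → 10
Q(9) + 10 → 19
T(12) + V(14) → 26
19 + 26 → 45
U(32) + W(35) → 67
45 + 67 → 112
112 + R(119) → 231
The first pair merged (X, Y) ends up deepest, at depth 5.

5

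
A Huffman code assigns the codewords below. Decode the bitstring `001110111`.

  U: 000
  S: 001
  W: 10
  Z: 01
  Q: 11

SQZQ

Read left to right; each codeword is recognised as soon as it completes (prefix code):
  001→S | 11→Q | 01→Z | 11→Q
Decoded message: SQZQ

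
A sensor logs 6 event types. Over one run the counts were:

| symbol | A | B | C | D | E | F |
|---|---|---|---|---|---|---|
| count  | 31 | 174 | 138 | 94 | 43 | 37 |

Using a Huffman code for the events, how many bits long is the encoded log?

Greedily combine the two least-frequent nodes:
A(31) + F(37) → 68
E(43) + 68 → 111
D(94) + 111 → 205
C(138) + B(174) → 312
205 + 312 → 517
The encoded length is the sum of every internal node's weight: 68 + 111 + 205 + 312 + 517 = 1213 bits.

1213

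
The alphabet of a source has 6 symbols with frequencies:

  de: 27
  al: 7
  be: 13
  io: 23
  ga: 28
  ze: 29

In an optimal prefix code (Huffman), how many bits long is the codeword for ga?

2

Build the tree from the bottom:
merge al(7) and be(13): 20
merge 20 and io(23): 43
merge de(27) and ga(28): 55
merge ze(29) and 43: 72
merge 55 and 72: 127
The subtree containing ga is merged 2 times, so code length = 2.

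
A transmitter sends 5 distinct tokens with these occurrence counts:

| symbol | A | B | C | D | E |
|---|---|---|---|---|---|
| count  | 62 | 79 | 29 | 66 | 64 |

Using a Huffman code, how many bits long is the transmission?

Build the Huffman tree bottom-up:
C(29) + A(62) → 91
E(64) + D(66) → 130
B(79) + 91 → 170
130 + 170 → 300
Each symbol's bit-cost is frequency × depth; summing gives 691 bits (equivalently 91 + 130 + 170 + 300).

691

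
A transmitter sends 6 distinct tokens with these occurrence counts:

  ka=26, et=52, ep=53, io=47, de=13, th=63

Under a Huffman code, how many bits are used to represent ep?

2

Build the tree from the bottom:
merge de(13) and ka(26): 39
merge 39 and io(47): 86
merge et(52) and ep(53): 105
merge th(63) and 86: 149
merge 105 and 149: 254
ep's leaf is at depth 2, giving a 2-bit codeword.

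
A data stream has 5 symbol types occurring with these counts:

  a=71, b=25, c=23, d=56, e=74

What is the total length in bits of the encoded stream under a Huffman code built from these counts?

546

Greedily combine the two least-frequent nodes:
combine c(23), b(25) → 48
combine 48, d(56) → 104
combine a(71), e(74) → 145
combine 104, 145 → 249
The encoded length is the sum of every internal node's weight: 48 + 104 + 145 + 249 = 546 bits.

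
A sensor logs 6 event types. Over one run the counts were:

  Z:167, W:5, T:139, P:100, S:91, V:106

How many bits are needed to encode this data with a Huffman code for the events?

Greedily combine the two least-frequent nodes:
combine W(5), S(91) → 96
combine 96, P(100) → 196
combine V(106), T(139) → 245
combine Z(167), 196 → 363
combine 245, 363 → 608
The encoded length is the sum of every internal node's weight: 96 + 196 + 245 + 363 + 608 = 1508 bits.

1508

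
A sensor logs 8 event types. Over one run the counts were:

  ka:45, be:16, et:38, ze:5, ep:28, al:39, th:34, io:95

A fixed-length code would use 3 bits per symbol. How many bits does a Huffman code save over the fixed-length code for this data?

Fixed-length: 3 bits × 300 symbols = 900 bits.
Huffman merges:
merge ze(5) and be(16): 21
merge 21 and ep(28): 49
merge th(34) and et(38): 72
merge al(39) and ka(45): 84
merge 49 and 72: 121
merge 84 and io(95): 179
merge 121 and 179: 300
Huffman total = 21 + 49 + 72 + 84 + 121 + 179 + 300 = 826 bits.
Saving = 900 − 826 = 74 bits.

74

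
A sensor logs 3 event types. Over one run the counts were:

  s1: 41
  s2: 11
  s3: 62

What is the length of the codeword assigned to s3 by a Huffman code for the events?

1

Repeatedly merge the two smallest:
s2(11) + s1(41) → 52
52 + s3(62) → 114
s3 is merged only at the final step, so code length = 1.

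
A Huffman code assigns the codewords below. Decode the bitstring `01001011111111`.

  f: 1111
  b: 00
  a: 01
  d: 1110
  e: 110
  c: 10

abcff

Read left to right; each codeword is recognised as soon as it completes (prefix code):
  01→a | 00→b | 10→c | 1111→f | 1111→f
Decoded message: abcff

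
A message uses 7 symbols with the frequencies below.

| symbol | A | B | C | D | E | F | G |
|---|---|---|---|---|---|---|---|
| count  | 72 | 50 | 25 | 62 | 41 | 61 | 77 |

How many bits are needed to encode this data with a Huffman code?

Greedily combine the two least-frequent nodes:
C(25) + E(41) → 66
B(50) + F(61) → 111
D(62) + 66 → 128
A(72) + G(77) → 149
111 + 128 → 239
149 + 239 → 388
Each symbol's bit-cost is frequency × depth; summing gives 1081 bits (equivalently 66 + 111 + 128 + 149 + 239 + 388).

1081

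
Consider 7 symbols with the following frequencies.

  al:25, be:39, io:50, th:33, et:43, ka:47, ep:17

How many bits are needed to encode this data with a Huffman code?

Merge the two smallest weights repeatedly:
merge ep(17) and al(25): 42
merge th(33) and be(39): 72
merge 42 and et(43): 85
merge ka(47) and io(50): 97
merge 72 and 85: 157
merge 97 and 157: 254
Total encoded bits = sum of merged weights = 42 + 72 + 85 + 97 + 157 + 254 = 707.

707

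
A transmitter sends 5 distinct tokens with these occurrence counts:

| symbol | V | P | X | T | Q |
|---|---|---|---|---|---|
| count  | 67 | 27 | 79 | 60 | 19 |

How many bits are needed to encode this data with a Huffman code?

550

Build the Huffman tree bottom-up:
Q(19) + P(27) → 46
46 + T(60) → 106
V(67) + X(79) → 146
106 + 146 → 252
Total encoded bits = sum of merged weights = 46 + 106 + 146 + 252 = 550.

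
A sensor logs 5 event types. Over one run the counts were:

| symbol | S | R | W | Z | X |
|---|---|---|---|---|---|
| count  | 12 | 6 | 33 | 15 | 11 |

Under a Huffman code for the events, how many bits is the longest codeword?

Merge the two lowest-weight nodes at each step:
merge R(6) and X(11): 17
merge S(12) and Z(15): 27
merge 17 and 27: 44
merge W(33) and 44: 77
The first pair merged (R, X) ends up deepest, at depth 3.

3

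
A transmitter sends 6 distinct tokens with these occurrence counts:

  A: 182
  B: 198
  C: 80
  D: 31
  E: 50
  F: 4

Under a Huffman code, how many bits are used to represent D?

5

Repeatedly merge the two smallest:
merge F(4) and D(31): 35
merge 35 and E(50): 85
merge C(80) and 85: 165
merge 165 and A(182): 347
merge B(198) and 347: 545
D's leaf is at depth 5, giving a 5-bit codeword.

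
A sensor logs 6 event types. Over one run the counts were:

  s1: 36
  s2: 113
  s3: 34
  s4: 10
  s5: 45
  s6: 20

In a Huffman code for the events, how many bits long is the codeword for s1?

3

Huffman merges, smallest pair first:
combine s4(10), s6(20) → 30
combine 30, s3(34) → 64
combine s1(36), s5(45) → 81
combine 64, 81 → 145
combine s2(113), 145 → 258
The subtree containing s1 is merged 3 times, so code length = 3.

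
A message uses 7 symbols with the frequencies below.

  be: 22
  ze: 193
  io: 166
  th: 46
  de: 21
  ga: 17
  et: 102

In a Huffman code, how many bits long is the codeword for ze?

2

Build the tree from the bottom:
combine ga(17), de(21) → 38
combine be(22), 38 → 60
combine th(46), 60 → 106
combine et(102), 106 → 208
combine io(166), ze(193) → 359
combine 208, 359 → 567
ze's leaf is at depth 2, giving a 2-bit codeword.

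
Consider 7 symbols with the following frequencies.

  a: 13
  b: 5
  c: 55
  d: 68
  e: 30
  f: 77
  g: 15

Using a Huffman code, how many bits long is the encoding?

640

Greedily combine the two least-frequent nodes:
combine b(5), a(13) → 18
combine g(15), 18 → 33
combine e(30), 33 → 63
combine c(55), 63 → 118
combine d(68), f(77) → 145
combine 118, 145 → 263
Each symbol's bit-cost is frequency × depth; summing gives 640 bits (equivalently 18 + 33 + 63 + 118 + 145 + 263).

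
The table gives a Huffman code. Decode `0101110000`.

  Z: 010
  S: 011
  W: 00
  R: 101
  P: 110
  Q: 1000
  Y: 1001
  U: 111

ZUWW

Read left to right; each codeword is recognised as soon as it completes (prefix code):
  010→Z | 111→U | 00→W | 00→W
Decoded message: ZUWW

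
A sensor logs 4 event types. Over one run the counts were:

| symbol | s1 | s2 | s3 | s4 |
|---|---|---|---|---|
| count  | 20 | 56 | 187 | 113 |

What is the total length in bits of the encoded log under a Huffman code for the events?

Greedily combine the two least-frequent nodes:
merge s1(20) and s2(56): 76
merge 76 and s4(113): 189
merge s3(187) and 189: 376
Total encoded bits = sum of merged weights = 76 + 189 + 376 = 641.

641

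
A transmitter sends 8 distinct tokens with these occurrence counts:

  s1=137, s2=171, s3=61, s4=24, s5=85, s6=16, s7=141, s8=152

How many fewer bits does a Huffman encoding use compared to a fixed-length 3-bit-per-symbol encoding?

182

Fixed-length: 3 bits × 787 symbols = 2361 bits.
Huffman merges:
merge s6(16) and s4(24): 40
merge 40 and s3(61): 101
merge s5(85) and 101: 186
merge s1(137) and s7(141): 278
merge s8(152) and s2(171): 323
merge 186 and 278: 464
merge 323 and 464: 787
Huffman total = 40 + 101 + 186 + 278 + 323 + 464 + 787 = 2179 bits.
Saving = 2361 − 2179 = 182 bits.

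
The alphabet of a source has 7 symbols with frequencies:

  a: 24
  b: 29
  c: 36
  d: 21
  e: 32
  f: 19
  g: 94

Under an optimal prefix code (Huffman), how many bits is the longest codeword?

Merge the two lowest-weight nodes at each step:
f(19) + d(21) → 40
a(24) + b(29) → 53
e(32) + c(36) → 68
40 + 53 → 93
68 + 93 → 161
g(94) + 161 → 255
Maximum depth reached is 4.

4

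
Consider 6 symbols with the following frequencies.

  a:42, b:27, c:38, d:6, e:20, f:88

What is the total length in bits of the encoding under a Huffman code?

Build the Huffman tree bottom-up:
d(6) + e(20) → 26
26 + b(27) → 53
c(38) + a(42) → 80
53 + 80 → 133
f(88) + 133 → 221
The encoded length is the sum of every internal node's weight: 26 + 53 + 80 + 133 + 221 = 513 bits.

513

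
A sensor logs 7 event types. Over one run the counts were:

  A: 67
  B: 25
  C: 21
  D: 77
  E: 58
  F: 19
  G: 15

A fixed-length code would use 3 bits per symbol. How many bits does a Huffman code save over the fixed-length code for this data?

122

Fixed-length: 3 bits × 282 symbols = 846 bits.
Huffman merges:
merge G(15) and F(19): 34
merge C(21) and B(25): 46
merge 34 and 46: 80
merge E(58) and A(67): 125
merge D(77) and 80: 157
merge 125 and 157: 282
Huffman total = 34 + 46 + 80 + 125 + 157 + 282 = 724 bits.
Saving = 846 − 724 = 122 bits.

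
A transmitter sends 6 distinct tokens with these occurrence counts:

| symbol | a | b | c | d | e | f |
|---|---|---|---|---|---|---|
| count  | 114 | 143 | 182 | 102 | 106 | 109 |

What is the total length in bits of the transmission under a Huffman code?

Build the Huffman tree bottom-up:
merge d(102) and e(106): 208
merge f(109) and a(114): 223
merge b(143) and c(182): 325
merge 208 and 223: 431
merge 325 and 431: 756
The encoded length is the sum of every internal node's weight: 208 + 223 + 325 + 431 + 756 = 1943 bits.

1943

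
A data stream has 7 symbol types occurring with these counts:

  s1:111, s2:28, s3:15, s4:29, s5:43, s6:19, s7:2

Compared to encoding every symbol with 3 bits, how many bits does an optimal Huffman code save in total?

Fixed-length: 3 bits × 247 symbols = 741 bits.
Huffman merges:
s7(2) + s3(15) → 17
17 + s6(19) → 36
s2(28) + s4(29) → 57
36 + s5(43) → 79
57 + 79 → 136
s1(111) + 136 → 247
Huffman total = 17 + 36 + 57 + 79 + 136 + 247 = 572 bits.
Saving = 741 − 572 = 169 bits.

169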